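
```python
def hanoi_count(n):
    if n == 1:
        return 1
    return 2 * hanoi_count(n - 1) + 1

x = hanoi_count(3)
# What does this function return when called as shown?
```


hanoi_count(3)
= 2 * hanoi_count(2) + 1
= 2 * (2 * hanoi_count(1) + 1) + 1
Now compute bottom-up:
hanoi_count(1) = 1
hanoi_count(2) = 2 * 1 + 1 = 3
hanoi_count(3) = 2 * 3 + 1 = 7
= 7


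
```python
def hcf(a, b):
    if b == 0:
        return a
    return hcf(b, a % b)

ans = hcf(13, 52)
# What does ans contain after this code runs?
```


hcf(13, 52)
= hcf(52, 13 % 52) = hcf(52, 13)
= hcf(13, 52 % 13) = hcf(13, 0)
b == 0, return a = 13


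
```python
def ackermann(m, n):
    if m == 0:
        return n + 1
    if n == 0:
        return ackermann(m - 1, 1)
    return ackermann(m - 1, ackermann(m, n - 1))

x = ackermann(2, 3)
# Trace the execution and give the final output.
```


ackermann(2, 3)
= ackermann(1, ackermann(2, 2))
First compute ackermann(2, 2) = 7
= ackermann(1, 7)
= 9


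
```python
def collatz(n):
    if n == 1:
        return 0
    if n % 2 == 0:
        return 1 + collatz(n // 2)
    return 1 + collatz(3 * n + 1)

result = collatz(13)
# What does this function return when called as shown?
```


collatz(13)
13 is odd -> 3*13+1 = 40 -> collatz(40)
40 is even -> collatz(20)
20 is even -> collatz(10)
10 is even -> collatz(5)
5 is odd -> 3*5+1 = 16 -> collatz(16)
16 is even -> collatz(8)
8 is even -> collatz(4)
4 is even -> collatz(2)
2 is even -> collatz(1)
Reached 1 after 9 steps
= 9


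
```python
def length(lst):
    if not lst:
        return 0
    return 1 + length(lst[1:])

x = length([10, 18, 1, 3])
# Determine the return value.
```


length([10, 18, 1, 3])
= 1 + length([18, 1, 3])
= 1 + 1 + length([1, 3])
= 1 + 1 + 1 + length([3])
= 1 + 1 + 1 + 1 + length([])
= 1 + 1 + 1 + 1 + 0
= 4


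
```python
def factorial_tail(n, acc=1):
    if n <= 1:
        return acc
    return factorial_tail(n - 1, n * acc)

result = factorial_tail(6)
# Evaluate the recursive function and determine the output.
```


factorial_tail(6, 1)
= factorial_tail(5, 6 * 1) = factorial_tail(5, 6)
= factorial_tail(4, 5 * 6) = factorial_tail(4, 30)
= factorial_tail(3, 4 * 30) = factorial_tail(3, 120)
= factorial_tail(2, 3 * 120) = factorial_tail(2, 360)
= factorial_tail(1, 2 * 360) = factorial_tail(1, 720)
n <= 1, return acc = 720


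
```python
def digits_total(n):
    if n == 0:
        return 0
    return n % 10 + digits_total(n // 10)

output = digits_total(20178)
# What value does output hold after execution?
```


digits_total(20178)
= 8 + digits_total(2017)
= 8 + 7 + digits_total(201)
= 8 + 7 + 1 + digits_total(20)
= 8 + 7 + 1 + 0 + digits_total(2)
= 8 + 7 + 1 + 0 + 2 + digits_total(0)
= 8 + 7 + 1 + 0 + 2 + 0
= 18


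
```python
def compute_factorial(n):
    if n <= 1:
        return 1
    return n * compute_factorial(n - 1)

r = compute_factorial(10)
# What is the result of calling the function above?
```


compute_factorial(10)
= 10 * compute_factorial(9)
= 10 * 9 * compute_factorial(8)
= 10 * 9 * 8 * compute_factorial(7)
= 10 * 9 * 8 * 7 * compute_factorial(6)
= 10 * 9 * 8 * 7 * 6 * compute_factorial(5)
= 10 * 9 * 8 * 7 * 6 * 5 * compute_factorial(4)
= 10 * 9 * 8 * 7 * 6 * 5 * 4 * compute_factorial(3)
= 10 * 9 * 8 * 7 * 6 * 5 * 4 * 3 * compute_factorial(2)
= 10 * 9 * 8 * 7 * 6 * 5 * 4 * 3 * 2 * compute_factorial(1)
= 10 * 9 * 8 * 7 * 6 * 5 * 4 * 3 * 2 * 1
= 3628800


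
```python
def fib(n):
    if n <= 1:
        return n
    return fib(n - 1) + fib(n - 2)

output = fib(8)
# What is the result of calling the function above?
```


fib(8)
= fib(7) + fib(6)
= (fib(6) + fib(5)) + fib(6)
Computing bottom-up: fib(0)=0, fib(1)=1, fib(2)=1, fib(3)=2, fib(4)=3, fib(5)=5, fib(6)=8, fib(7)=13, fib(8)=21
= 21


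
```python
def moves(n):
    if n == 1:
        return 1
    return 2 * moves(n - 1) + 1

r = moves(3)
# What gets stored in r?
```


moves(3)
= 2 * moves(2) + 1
= 2 * (2 * moves(1) + 1) + 1
Now compute bottom-up:
moves(1) = 1
moves(2) = 2 * 1 + 1 = 3
moves(3) = 2 * 3 + 1 = 7
= 7


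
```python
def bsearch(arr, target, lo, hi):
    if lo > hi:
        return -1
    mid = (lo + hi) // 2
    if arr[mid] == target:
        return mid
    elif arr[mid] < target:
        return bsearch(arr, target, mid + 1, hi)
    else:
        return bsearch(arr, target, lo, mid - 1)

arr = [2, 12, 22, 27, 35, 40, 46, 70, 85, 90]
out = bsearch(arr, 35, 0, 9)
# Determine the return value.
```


bsearch(arr, 35, 0, 9)
lo=0, hi=9, mid=4, arr[mid]=35
arr[4] == 35, found at index 4
= 4


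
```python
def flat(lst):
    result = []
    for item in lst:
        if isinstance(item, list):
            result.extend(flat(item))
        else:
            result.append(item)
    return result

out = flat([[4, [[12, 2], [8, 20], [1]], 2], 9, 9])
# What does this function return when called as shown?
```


flat([[4, [[12, 2], [8, 20], [1]], 2], 9, 9])
Processing each element:
  [4, [[12, 2], [8, 20], [1]], 2] is a list -> flat recursively -> [4, 12, 2, 8, 20, 1, 2]
  9 is not a list -> append 9
  9 is not a list -> append 9
= [4, 12, 2, 8, 20, 1, 2, 9, 9]


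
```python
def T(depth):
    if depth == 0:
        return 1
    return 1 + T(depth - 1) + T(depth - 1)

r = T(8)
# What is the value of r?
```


T(8)
= 1 + T(7) + T(7)
= 1 + 2 * T(7)
T(k) = 2^(k+1) - 1
T(0) = 1
T(1) = 3
T(2) = 7
T(3) = 15
T(4) = 31
T(8) = 2^9 - 1 = 511


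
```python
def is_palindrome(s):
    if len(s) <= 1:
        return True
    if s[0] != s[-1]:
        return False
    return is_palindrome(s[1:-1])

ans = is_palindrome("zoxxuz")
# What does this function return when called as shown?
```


is_palindrome("zoxxuz")
"zoxxuz": s[0]='z' == s[-1]='z' -> is_palindrome("oxxu")
"oxxu": s[0]='o' != s[-1]='u' -> False
= False


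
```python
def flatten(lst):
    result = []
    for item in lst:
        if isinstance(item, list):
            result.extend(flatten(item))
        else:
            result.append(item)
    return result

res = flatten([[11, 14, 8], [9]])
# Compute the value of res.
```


flatten([[11, 14, 8], [9]])
Processing each element:
  [11, 14, 8] is a list -> flatten recursively -> [11, 14, 8]
  [9] is a list -> flatten recursively -> [9]
= [11, 14, 8, 9]


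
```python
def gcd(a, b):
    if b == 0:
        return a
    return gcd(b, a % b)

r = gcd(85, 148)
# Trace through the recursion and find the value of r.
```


gcd(85, 148)
= gcd(148, 85 % 148) = gcd(148, 85)
= gcd(85, 148 % 85) = gcd(85, 63)
= gcd(63, 85 % 63) = gcd(63, 22)
= gcd(22, 63 % 22) = gcd(22, 19)
= gcd(19, 22 % 19) = gcd(19, 3)
= gcd(3, 19 % 3) = gcd(3, 1)
= gcd(1, 3 % 1) = gcd(1, 0)
b == 0, return a = 1


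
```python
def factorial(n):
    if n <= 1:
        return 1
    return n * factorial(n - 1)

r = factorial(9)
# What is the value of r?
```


factorial(9)
= 9 * factorial(8)
= 9 * 8 * factorial(7)
= 9 * 8 * 7 * factorial(6)
= 9 * 8 * 7 * 6 * factorial(5)
= 9 * 8 * 7 * 6 * 5 * factorial(4)
= 9 * 8 * 7 * 6 * 5 * 4 * factorial(3)
= 9 * 8 * 7 * 6 * 5 * 4 * 3 * factorial(2)
= 9 * 8 * 7 * 6 * 5 * 4 * 3 * 2 * factorial(1)
= 9 * 8 * 7 * 6 * 5 * 4 * 3 * 2 * 1
= 362880


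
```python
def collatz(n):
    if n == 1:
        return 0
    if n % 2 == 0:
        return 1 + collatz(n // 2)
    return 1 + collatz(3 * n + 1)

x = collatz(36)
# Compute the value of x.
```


collatz(36)
36 is even -> collatz(18)
18 is even -> collatz(9)
9 is odd -> 3*9+1 = 28 -> collatz(28)
28 is even -> collatz(14)
14 is even -> collatz(7)
7 is odd -> 3*7+1 = 22 -> collatz(22)
22 is even -> collatz(11)
11 is odd -> 3*11+1 = 34 -> collatz(34)
34 is even -> collatz(17)
17 is odd -> 3*17+1 = 52 -> collatz(52)
52 is even -> collatz(26)
26 is even -> collatz(13)
13 is odd -> 3*13+1 = 40 -> collatz(40)
40 is even -> collatz(20)
20 is even -> collatz(10)
10 is even -> collatz(5)
5 is odd -> 3*5+1 = 16 -> collatz(16)
16 is even -> collatz(8)
8 is even -> collatz(4)
4 is even -> collatz(2)
2 is even -> collatz(1)
Reached 1 after 21 steps
= 21


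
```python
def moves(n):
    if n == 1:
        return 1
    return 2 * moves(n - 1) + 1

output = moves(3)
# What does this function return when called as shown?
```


moves(3)
= 2 * moves(2) + 1
= 2 * (2 * moves(1) + 1) + 1
Now compute bottom-up:
moves(1) = 1
moves(2) = 2 * 1 + 1 = 3
moves(3) = 2 * 3 + 1 = 7
= 7


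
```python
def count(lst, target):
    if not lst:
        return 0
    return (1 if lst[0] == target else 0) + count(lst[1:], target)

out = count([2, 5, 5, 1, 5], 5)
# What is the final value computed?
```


count([2, 5, 5, 1, 5], 5)
lst[0]=2 != 5: 0 + count([5, 5, 1, 5], 5)
lst[0]=5 == 5: 1 + count([5, 1, 5], 5)
lst[0]=5 == 5: 1 + count([1, 5], 5)
lst[0]=1 != 5: 0 + count([5], 5)
lst[0]=5 == 5: 1 + count([], 5)
= 3


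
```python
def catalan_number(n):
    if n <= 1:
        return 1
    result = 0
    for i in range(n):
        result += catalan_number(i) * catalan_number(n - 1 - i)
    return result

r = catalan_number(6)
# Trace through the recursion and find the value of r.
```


catalan_number(6)
= sum of catalan_number(i) * catalan_number(6-1-i) for i in 0..5
First compute sub-values bottom-up:
  catalan_number(0) = 1, catalan_number(1) = 1
  catalan_number(2) = 1*1 + 1*1 = 2
  catalan_number(3) = 1*2 + 1*1 + 2*1 = 5
  catalan_number(4) = 1*5 + 1*2 + 2*1 + 5*1 = 14
  catalan_number(5) = 1*14 + 1*5 + 2*2 + 5*1 + 14*1 = 42
Now catalan_number(6):
  catalan_number(0)*catalan_number(5) = 1*42 = 42
  catalan_number(1)*catalan_number(4) = 1*14 = 14
  catalan_number(2)*catalan_number(3) = 2*5 = 10
  catalan_number(3)*catalan_number(2) = 5*2 = 10
  catalan_number(4)*catalan_number(1) = 14*1 = 14
  catalan_number(5)*catalan_number(0) = 42*1 = 42
= 42 + 14 + 10 + 10 + 14 + 42
= 132


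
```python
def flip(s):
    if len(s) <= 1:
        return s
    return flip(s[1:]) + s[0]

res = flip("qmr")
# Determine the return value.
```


flip("qmr")
= flip("mr") + "q"
= flip("r") + "m" + "q"
= "r" + "m" + "q"
= "rmq"


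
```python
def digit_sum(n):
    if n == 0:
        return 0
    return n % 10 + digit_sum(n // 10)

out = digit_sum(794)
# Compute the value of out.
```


digit_sum(794)
= 4 + digit_sum(79)
= 4 + 9 + digit_sum(7)
= 4 + 9 + 7 + digit_sum(0)
= 4 + 9 + 7 + 0
= 20


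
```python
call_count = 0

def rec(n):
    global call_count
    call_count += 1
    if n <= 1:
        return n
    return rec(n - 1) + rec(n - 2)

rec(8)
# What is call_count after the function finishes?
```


rec(8) calls rec(7) and rec(6); each non-base call branches into two more.
Let C(k) = total number of calls made by rec(k), including the call to rec(k) itself.
Base cases: C(0) = 1, C(1) = 1
Recurrence: C(k) = 1 + C(k-1) + C(k-2)
  C(2) = 1 + C(1) + C(0) = 1 + 1 + 1 = 3
  C(3) = 1 + C(2) + C(1) = 1 + 3 + 1 = 5
  C(4) = 1 + C(3) + C(2) = 1 + 5 + 3 = 9
  C(5) = 1 + C(4) + C(3) = 1 + 9 + 5 = 15
  C(6) = 1 + C(5) + C(4) = 1 + 15 + 9 = 25
  C(7) = 1 + C(6) + C(5) = 1 + 25 + 15 = 41
  C(8) = 1 + C(7) + C(6) = 1 + 41 + 25 = 67
Total calls = C(8) = 67


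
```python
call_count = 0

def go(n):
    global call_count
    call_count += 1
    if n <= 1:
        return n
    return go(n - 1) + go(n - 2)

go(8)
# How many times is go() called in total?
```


go(8) calls go(7) and go(6); each non-base call branches into two more.
Let C(k) = total number of calls made by go(k), including the call to go(k) itself.
Base cases: C(0) = 1, C(1) = 1
Recurrence: C(k) = 1 + C(k-1) + C(k-2)
  C(2) = 1 + C(1) + C(0) = 1 + 1 + 1 = 3
  C(3) = 1 + C(2) + C(1) = 1 + 3 + 1 = 5
  C(4) = 1 + C(3) + C(2) = 1 + 5 + 3 = 9
  C(5) = 1 + C(4) + C(3) = 1 + 9 + 5 = 15
  C(6) = 1 + C(5) + C(4) = 1 + 15 + 9 = 25
  C(7) = 1 + C(6) + C(5) = 1 + 25 + 15 = 41
  C(8) = 1 + C(7) + C(6) = 1 + 41 + 25 = 67
Total calls = C(8) = 67


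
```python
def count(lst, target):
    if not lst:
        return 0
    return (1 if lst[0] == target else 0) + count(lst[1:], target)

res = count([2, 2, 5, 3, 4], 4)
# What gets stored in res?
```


count([2, 2, 5, 3, 4], 4)
lst[0]=2 != 4: 0 + count([2, 5, 3, 4], 4)
lst[0]=2 != 4: 0 + count([5, 3, 4], 4)
lst[0]=5 != 4: 0 + count([3, 4], 4)
lst[0]=3 != 4: 0 + count([4], 4)
lst[0]=4 == 4: 1 + count([], 4)
= 1


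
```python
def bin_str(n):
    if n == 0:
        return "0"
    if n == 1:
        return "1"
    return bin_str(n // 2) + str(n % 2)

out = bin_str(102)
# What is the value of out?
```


bin_str(102)
= bin_str(51) + "0"
= bin_str(25) + "1" + "0"
= bin_str(12) + "1" + "1" + "0"
= bin_str(6) + "0" + "1" + "1" + "0"
= bin_str(3) + "0" + "0" + "1" + "1" + "0"
= bin_str(1) + "1" + "0" + "0" + "1" + "1" + "0"
= "1" + "1" + "0" + "0" + "1" + "1" + "0"
= "1100110"


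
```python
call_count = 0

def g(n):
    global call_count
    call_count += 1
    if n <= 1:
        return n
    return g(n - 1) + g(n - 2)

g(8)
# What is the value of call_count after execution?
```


g(8) calls g(7) and g(6); each non-base call branches into two more.
Let C(k) = total number of calls made by g(k), including the call to g(k) itself.
Base cases: C(0) = 1, C(1) = 1
Recurrence: C(k) = 1 + C(k-1) + C(k-2)
  C(2) = 1 + C(1) + C(0) = 1 + 1 + 1 = 3
  C(3) = 1 + C(2) + C(1) = 1 + 3 + 1 = 5
  C(4) = 1 + C(3) + C(2) = 1 + 5 + 3 = 9
  C(5) = 1 + C(4) + C(3) = 1 + 9 + 5 = 15
  C(6) = 1 + C(5) + C(4) = 1 + 15 + 9 = 25
  C(7) = 1 + C(6) + C(5) = 1 + 25 + 15 = 41
  C(8) = 1 + C(7) + C(6) = 1 + 41 + 25 = 67
Total calls = C(8) = 67


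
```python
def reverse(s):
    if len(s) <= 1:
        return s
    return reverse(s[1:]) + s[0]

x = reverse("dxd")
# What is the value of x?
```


reverse("dxd")
= reverse("xd") + "d"
= reverse("d") + "x" + "d"
= "d" + "x" + "d"
= "dxd"


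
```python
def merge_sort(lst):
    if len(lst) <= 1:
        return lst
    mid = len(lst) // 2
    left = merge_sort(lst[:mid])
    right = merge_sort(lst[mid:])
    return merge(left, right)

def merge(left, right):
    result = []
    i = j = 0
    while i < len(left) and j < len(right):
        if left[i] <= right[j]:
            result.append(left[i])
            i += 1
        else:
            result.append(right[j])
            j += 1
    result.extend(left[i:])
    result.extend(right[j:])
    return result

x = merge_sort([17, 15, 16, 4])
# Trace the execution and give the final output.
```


merge_sort([17, 15, 16, 4])
Split into [17, 15] and [16, 4]
Left sorted: [15, 17]
Right sorted: [4, 16]
Merge [15, 17] and [4, 16]
= [4, 15, 16, 17]


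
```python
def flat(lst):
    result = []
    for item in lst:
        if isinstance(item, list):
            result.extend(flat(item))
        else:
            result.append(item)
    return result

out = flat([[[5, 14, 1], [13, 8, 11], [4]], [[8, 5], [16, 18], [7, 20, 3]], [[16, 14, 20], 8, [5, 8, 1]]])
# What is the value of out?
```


flat([[[5, 14, 1], [13, 8, 11], [4]], [[8, 5], [16, 18], [7, 20, 3]], [[16, 14, 20], 8, [5, 8, 1]]])
Processing each element:
  [[5, 14, 1], [13, 8, 11], [4]] is a list -> flat recursively -> [5, 14, 1, 13, 8, 11, 4]
  [[8, 5], [16, 18], [7, 20, 3]] is a list -> flat recursively -> [8, 5, 16, 18, 7, 20, 3]
  [[16, 14, 20], 8, [5, 8, 1]] is a list -> flat recursively -> [16, 14, 20, 8, 5, 8, 1]
= [5, 14, 1, 13, 8, 11, 4, 8, 5, 16, 18, 7, 20, 3, 16, 14, 20, 8, 5, 8, 1]


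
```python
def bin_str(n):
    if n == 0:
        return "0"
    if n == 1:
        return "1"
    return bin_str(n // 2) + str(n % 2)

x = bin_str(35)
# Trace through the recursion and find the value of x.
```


bin_str(35)
= bin_str(17) + "1"
= bin_str(8) + "1" + "1"
= bin_str(4) + "0" + "1" + "1"
= bin_str(2) + "0" + "0" + "1" + "1"
= bin_str(1) + "0" + "0" + "0" + "1" + "1"
= "1" + "0" + "0" + "0" + "1" + "1"
= "100011"


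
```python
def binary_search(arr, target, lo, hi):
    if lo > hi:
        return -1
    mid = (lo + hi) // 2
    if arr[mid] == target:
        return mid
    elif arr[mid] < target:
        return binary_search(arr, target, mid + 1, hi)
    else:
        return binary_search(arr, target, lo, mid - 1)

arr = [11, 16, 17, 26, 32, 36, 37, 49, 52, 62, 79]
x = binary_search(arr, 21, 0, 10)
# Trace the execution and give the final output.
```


binary_search(arr, 21, 0, 10)
lo=0, hi=10, mid=5, arr[mid]=36
36 > 21, search left half
lo=0, hi=4, mid=2, arr[mid]=17
17 < 21, search right half
lo=3, hi=4, mid=3, arr[mid]=26
26 > 21, search left half
lo > hi, target not found, return -1
= -1


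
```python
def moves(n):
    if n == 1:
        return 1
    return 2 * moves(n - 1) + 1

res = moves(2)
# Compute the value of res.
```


moves(2)
= 2 * moves(1) + 1
Now compute bottom-up:
moves(1) = 1
moves(2) = 2 * 1 + 1 = 3
= 3


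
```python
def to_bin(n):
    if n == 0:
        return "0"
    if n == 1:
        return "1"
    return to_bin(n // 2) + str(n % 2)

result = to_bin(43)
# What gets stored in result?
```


to_bin(43)
= to_bin(21) + "1"
= to_bin(10) + "1" + "1"
= to_bin(5) + "0" + "1" + "1"
= to_bin(2) + "1" + "0" + "1" + "1"
= to_bin(1) + "0" + "1" + "0" + "1" + "1"
= "1" + "0" + "1" + "0" + "1" + "1"
= "101011"


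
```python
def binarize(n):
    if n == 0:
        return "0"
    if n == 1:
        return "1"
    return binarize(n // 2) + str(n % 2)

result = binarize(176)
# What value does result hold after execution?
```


binarize(176)
= binarize(88) + "0"
= binarize(44) + "0" + "0"
= binarize(22) + "0" + "0" + "0"
= binarize(11) + "0" + "0" + "0" + "0"
= binarize(5) + "1" + "0" + "0" + "0" + "0"
= binarize(2) + "1" + "1" + "0" + "0" + "0" + "0"
= binarize(1) + "0" + "1" + "1" + "0" + "0" + "0" + "0"
= "1" + "0" + "1" + "1" + "0" + "0" + "0" + "0"
= "10110000"


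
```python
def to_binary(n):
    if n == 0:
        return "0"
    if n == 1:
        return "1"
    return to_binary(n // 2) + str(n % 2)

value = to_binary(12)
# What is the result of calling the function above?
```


to_binary(12)
= to_binary(6) + "0"
= to_binary(3) + "0" + "0"
= to_binary(1) + "1" + "0" + "0"
= "1" + "1" + "0" + "0"
= "1100"


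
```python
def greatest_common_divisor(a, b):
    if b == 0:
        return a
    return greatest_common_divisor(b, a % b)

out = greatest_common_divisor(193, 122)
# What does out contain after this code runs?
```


greatest_common_divisor(193, 122)
= greatest_common_divisor(122, 193 % 122) = greatest_common_divisor(122, 71)
= greatest_common_divisor(71, 122 % 71) = greatest_common_divisor(71, 51)
= greatest_common_divisor(51, 71 % 51) = greatest_common_divisor(51, 20)
= greatest_common_divisor(20, 51 % 20) = greatest_common_divisor(20, 11)
= greatest_common_divisor(11, 20 % 11) = greatest_common_divisor(11, 9)
= greatest_common_divisor(9, 11 % 9) = greatest_common_divisor(9, 2)
= greatest_common_divisor(2, 9 % 2) = greatest_common_divisor(2, 1)
= greatest_common_divisor(1, 2 % 1) = greatest_common_divisor(1, 0)
b == 0, return a = 1


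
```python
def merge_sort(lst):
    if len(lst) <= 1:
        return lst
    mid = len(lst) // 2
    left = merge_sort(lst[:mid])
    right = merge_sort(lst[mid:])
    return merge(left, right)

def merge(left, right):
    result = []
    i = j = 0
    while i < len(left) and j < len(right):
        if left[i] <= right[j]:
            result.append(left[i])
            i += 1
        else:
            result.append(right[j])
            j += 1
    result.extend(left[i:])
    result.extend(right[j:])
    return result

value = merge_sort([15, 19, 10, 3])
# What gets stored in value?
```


merge_sort([15, 19, 10, 3])
Split into [15, 19] and [10, 3]
Left sorted: [15, 19]
Right sorted: [3, 10]
Merge [15, 19] and [3, 10]
= [3, 10, 15, 19]


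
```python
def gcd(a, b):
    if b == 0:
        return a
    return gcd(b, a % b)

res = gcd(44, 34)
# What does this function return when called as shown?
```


gcd(44, 34)
= gcd(34, 44 % 34) = gcd(34, 10)
= gcd(10, 34 % 10) = gcd(10, 4)
= gcd(4, 10 % 4) = gcd(4, 2)
= gcd(2, 4 % 2) = gcd(2, 0)
b == 0, return a = 2


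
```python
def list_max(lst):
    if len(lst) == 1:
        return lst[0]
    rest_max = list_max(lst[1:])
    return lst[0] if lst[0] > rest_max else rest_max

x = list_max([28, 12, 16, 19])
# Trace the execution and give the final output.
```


list_max([28, 12, 16, 19])
= compare 28 with list_max([12, 16, 19])
= compare 12 with list_max([16, 19])
= compare 16 with list_max([19])
Base: list_max([19]) = 19
compare 16 with 19: max = 19
compare 12 with 19: max = 19
compare 28 with 19: max = 28
= 28


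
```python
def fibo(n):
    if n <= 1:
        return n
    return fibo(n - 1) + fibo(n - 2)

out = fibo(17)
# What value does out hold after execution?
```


fibo(17)
= fibo(16) + fibo(15)
= (fibo(15) + fibo(14)) + fibo(15)
Computing bottom-up: fibo(0)=0, fibo(1)=1, fibo(2)=1, fibo(3)=2, fibo(4)=3, fibo(5)=5, fibo(6)=8, fibo(7)=13, fibo(8)=21, fibo(9)=34, fibo(10)=55, fibo(11)=89, fibo(12)=144, fibo(13)=233, fibo(14)=377, fibo(15)=610, fibo(16)=987, fibo(17)=1597
= 1597


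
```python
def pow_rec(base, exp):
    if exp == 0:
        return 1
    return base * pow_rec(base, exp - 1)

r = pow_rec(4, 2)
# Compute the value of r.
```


pow_rec(4, 2)
= 4 * pow_rec(4, 1)
= 4 * 4 * pow_rec(4, 0)
= 4 * 4 * 1
= 16


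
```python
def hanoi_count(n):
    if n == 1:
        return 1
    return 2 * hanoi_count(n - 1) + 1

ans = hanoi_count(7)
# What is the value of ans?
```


hanoi_count(7)
= 2 * hanoi_count(6) + 1
= 2 * (2 * hanoi_count(5) + 1) + 1
= 2 * (2 * (2 * hanoi_count(4) + 1) + 1) + 1
= 2 * (2 * (2 * (2 * hanoi_count(3) + 1) + 1) + 1) + 1
= 2 * (2 * (2 * (2 * (2 * hanoi_count(2) + 1) + 1) + 1) + 1) + 1
= 2 * (2 * (2 * (2 * (2 * (2 * hanoi_count(1) + 1) + 1) + 1) + 1) + 1) + 1
Now compute bottom-up:
hanoi_count(1) = 1
hanoi_count(2) = 2 * 1 + 1 = 3
hanoi_count(3) = 2 * 3 + 1 = 7
hanoi_count(4) = 2 * 7 + 1 = 15
hanoi_count(5) = 2 * 15 + 1 = 31
hanoi_count(6) = 2 * 31 + 1 = 63
hanoi_count(7) = 2 * 63 + 1 = 127
= 127


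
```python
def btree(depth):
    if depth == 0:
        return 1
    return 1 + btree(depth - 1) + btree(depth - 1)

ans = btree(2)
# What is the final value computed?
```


btree(2)
= 1 + btree(1) + btree(1)
= 1 + 2 * btree(1)
btree(k) = 2^(k+1) - 1
btree(0) = 1
btree(1) = 3
btree(2) = 7
btree(2) = 2^3 - 1 = 7


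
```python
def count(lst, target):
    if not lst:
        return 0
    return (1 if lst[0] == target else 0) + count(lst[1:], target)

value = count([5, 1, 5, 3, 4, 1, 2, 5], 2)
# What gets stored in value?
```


count([5, 1, 5, 3, 4, 1, 2, 5], 2)
lst[0]=5 != 2: 0 + count([1, 5, 3, 4, 1, 2, 5], 2)
lst[0]=1 != 2: 0 + count([5, 3, 4, 1, 2, 5], 2)
lst[0]=5 != 2: 0 + count([3, 4, 1, 2, 5], 2)
lst[0]=3 != 2: 0 + count([4, 1, 2, 5], 2)
lst[0]=4 != 2: 0 + count([1, 2, 5], 2)
lst[0]=1 != 2: 0 + count([2, 5], 2)
lst[0]=2 == 2: 1 + count([5], 2)
lst[0]=5 != 2: 0 + count([], 2)
= 1


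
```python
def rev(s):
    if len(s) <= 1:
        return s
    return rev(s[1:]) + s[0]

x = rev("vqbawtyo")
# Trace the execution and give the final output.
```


rev("vqbawtyo")
= rev("qbawtyo") + "v"
= rev("bawtyo") + "q" + "v"
= rev("awtyo") + "b" + "q" + "v"
= rev("wtyo") + "a" + "b" + "q" + "v"
= rev("tyo") + "w" + "a" + "b" + "q" + "v"
= rev("yo") + "t" + "w" + "a" + "b" + "q" + "v"
= rev("o") + "y" + "t" + "w" + "a" + "b" + "q" + "v"
= "o" + "y" + "t" + "w" + "a" + "b" + "q" + "v"
= "oytwabqv"


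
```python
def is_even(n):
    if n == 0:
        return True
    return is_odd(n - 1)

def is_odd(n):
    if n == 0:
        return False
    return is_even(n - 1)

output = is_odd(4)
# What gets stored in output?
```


is_odd(4)
= is_even(3)
= is_odd(2)
= is_even(1)
= is_odd(0)
n == 0: return False
= False


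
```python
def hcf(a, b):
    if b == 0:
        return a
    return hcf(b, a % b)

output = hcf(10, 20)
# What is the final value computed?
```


hcf(10, 20)
= hcf(20, 10 % 20) = hcf(20, 10)
= hcf(10, 20 % 10) = hcf(10, 0)
b == 0, return a = 10


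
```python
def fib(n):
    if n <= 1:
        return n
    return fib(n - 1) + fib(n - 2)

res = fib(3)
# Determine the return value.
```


fib(3)
= fib(2) + fib(1)
Computing bottom-up: fib(0)=0, fib(1)=1, fib(2)=1, fib(3)=2
= 2


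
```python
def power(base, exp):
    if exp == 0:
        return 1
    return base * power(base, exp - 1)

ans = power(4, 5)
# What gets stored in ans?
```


power(4, 5)
= 4 * power(4, 4)
= 4 * 4 * power(4, 3)
= 4 * 4 * 4 * power(4, 2)
= 4 * 4 * 4 * 4 * power(4, 1)
= 4 * 4 * 4 * 4 * 4 * power(4, 0)
= 4 * 4 * 4 * 4 * 4 * 1
= 1024


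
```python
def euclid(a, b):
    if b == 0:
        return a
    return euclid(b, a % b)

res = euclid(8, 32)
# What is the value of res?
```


euclid(8, 32)
= euclid(32, 8 % 32) = euclid(32, 8)
= euclid(8, 32 % 8) = euclid(8, 0)
b == 0, return a = 8


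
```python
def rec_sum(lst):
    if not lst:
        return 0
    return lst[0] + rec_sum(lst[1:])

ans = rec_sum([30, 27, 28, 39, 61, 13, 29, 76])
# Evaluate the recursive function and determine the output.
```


rec_sum([30, 27, 28, 39, 61, 13, 29, 76])
= 30 + rec_sum([27, 28, 39, 61, 13, 29, 76])
= 30 + 27 + rec_sum([28, 39, 61, 13, 29, 76])
= 30 + 27 + 28 + rec_sum([39, 61, 13, 29, 76])
= 30 + 27 + 28 + 39 + rec_sum([61, 13, 29, 76])
= 30 + 27 + 28 + 39 + 61 + rec_sum([13, 29, 76])
= 30 + 27 + 28 + 39 + 61 + 13 + rec_sum([29, 76])
= 30 + 27 + 28 + 39 + 61 + 13 + 29 + rec_sum([76])
= 30 + 27 + 28 + 39 + 61 + 13 + 29 + 76 + rec_sum([])
= 30 + 27 + 28 + 39 + 61 + 13 + 29 + 76 + 0
= 303


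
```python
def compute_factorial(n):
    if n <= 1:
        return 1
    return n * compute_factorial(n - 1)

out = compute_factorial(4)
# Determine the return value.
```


compute_factorial(4)
= 4 * compute_factorial(3)
= 4 * 3 * compute_factorial(2)
= 4 * 3 * 2 * compute_factorial(1)
= 4 * 3 * 2 * 1
= 24


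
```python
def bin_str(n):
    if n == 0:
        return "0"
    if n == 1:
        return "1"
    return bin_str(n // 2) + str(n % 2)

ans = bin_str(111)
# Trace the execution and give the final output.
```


bin_str(111)
= bin_str(55) + "1"
= bin_str(27) + "1" + "1"
= bin_str(13) + "1" + "1" + "1"
= bin_str(6) + "1" + "1" + "1" + "1"
= bin_str(3) + "0" + "1" + "1" + "1" + "1"
= bin_str(1) + "1" + "0" + "1" + "1" + "1" + "1"
= "1" + "1" + "0" + "1" + "1" + "1" + "1"
= "1101111"


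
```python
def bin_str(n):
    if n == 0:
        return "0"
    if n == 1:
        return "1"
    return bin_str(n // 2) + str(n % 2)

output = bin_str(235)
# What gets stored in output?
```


bin_str(235)
= bin_str(117) + "1"
= bin_str(58) + "1" + "1"
= bin_str(29) + "0" + "1" + "1"
= bin_str(14) + "1" + "0" + "1" + "1"
= bin_str(7) + "0" + "1" + "0" + "1" + "1"
= bin_str(3) + "1" + "0" + "1" + "0" + "1" + "1"
= bin_str(1) + "1" + "1" + "0" + "1" + "0" + "1" + "1"
= "1" + "1" + "1" + "0" + "1" + "0" + "1" + "1"
= "11101011"


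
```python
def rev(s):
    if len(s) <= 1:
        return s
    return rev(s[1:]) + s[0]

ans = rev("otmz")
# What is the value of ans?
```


rev("otmz")
= rev("tmz") + "o"
= rev("mz") + "t" + "o"
= rev("z") + "m" + "t" + "o"
= "z" + "m" + "t" + "o"
= "zmto"


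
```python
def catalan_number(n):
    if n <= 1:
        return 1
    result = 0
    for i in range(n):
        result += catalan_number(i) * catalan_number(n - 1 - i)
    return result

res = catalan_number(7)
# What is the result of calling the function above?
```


catalan_number(7)
= sum of catalan_number(i) * catalan_number(7-1-i) for i in 0..6
First compute sub-values bottom-up:
  catalan_number(0) = 1, catalan_number(1) = 1
  catalan_number(2) = 1*1 + 1*1 = 2
  catalan_number(3) = 1*2 + 1*1 + 2*1 = 5
  catalan_number(4) = 1*5 + 1*2 + 2*1 + 5*1 = 14
  catalan_number(5) = 1*14 + 1*5 + 2*2 + 5*1 + 14*1 = 42
  catalan_number(6) = 1*42 + 1*14 + 2*5 + 5*2 + 14*1 + 42*1 = 132
Now catalan_number(7):
  catalan_number(0)*catalan_number(6) = 1*132 = 132
  catalan_number(1)*catalan_number(5) = 1*42 = 42
  catalan_number(2)*catalan_number(4) = 2*14 = 28
  catalan_number(3)*catalan_number(3) = 5*5 = 25
  catalan_number(4)*catalan_number(2) = 14*2 = 28
  catalan_number(5)*catalan_number(1) = 42*1 = 42
  catalan_number(6)*catalan_number(0) = 132*1 = 132
= 132 + 42 + 28 + 25 + 28 + 42 + 132
= 429


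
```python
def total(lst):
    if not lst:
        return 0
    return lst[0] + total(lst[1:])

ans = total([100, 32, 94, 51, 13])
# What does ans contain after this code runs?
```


total([100, 32, 94, 51, 13])
= 100 + total([32, 94, 51, 13])
= 100 + 32 + total([94, 51, 13])
= 100 + 32 + 94 + total([51, 13])
= 100 + 32 + 94 + 51 + total([13])
= 100 + 32 + 94 + 51 + 13 + total([])
= 100 + 32 + 94 + 51 + 13 + 0
= 290


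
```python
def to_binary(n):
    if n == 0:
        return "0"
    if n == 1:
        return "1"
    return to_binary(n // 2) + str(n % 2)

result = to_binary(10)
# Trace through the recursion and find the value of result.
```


to_binary(10)
= to_binary(5) + "0"
= to_binary(2) + "1" + "0"
= to_binary(1) + "0" + "1" + "0"
= "1" + "0" + "1" + "0"
= "1010"


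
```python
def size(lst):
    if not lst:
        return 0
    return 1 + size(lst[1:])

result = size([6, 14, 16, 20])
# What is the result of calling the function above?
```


size([6, 14, 16, 20])
= 1 + size([14, 16, 20])
= 1 + 1 + size([16, 20])
= 1 + 1 + 1 + size([20])
= 1 + 1 + 1 + 1 + size([])
= 1 + 1 + 1 + 1 + 0
= 4


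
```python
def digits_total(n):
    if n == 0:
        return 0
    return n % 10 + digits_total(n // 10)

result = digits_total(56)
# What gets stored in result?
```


digits_total(56)
= 6 + digits_total(5)
= 6 + 5 + digits_total(0)
= 6 + 5 + 0
= 11


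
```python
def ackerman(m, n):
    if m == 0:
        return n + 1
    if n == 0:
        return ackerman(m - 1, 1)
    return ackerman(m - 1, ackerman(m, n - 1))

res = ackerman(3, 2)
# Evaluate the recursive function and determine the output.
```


ackerman(3, 2)
= ackerman(2, ackerman(3, 1))
First compute ackerman(3, 1) = 13
= ackerman(2, 13)
= 29


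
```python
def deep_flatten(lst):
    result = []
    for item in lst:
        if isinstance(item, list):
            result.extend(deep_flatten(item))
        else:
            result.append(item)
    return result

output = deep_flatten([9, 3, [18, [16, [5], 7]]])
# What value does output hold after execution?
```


deep_flatten([9, 3, [18, [16, [5], 7]]])
Processing each element:
  9 is not a list -> append 9
  3 is not a list -> append 3
  [18, [16, [5], 7]] is a list -> deep_flatten recursively -> [18, 16, 5, 7]
= [9, 3, 18, 16, 5, 7]


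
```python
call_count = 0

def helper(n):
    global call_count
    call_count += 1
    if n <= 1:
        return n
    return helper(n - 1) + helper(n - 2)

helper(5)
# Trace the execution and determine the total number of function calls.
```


helper(5) calls helper(4) and helper(3); each non-base call branches into two more.
Let C(k) = total number of calls made by helper(k), including the call to helper(k) itself.
Base cases: C(0) = 1, C(1) = 1
Recurrence: C(k) = 1 + C(k-1) + C(k-2)
  C(2) = 1 + C(1) + C(0) = 1 + 1 + 1 = 3
  C(3) = 1 + C(2) + C(1) = 1 + 3 + 1 = 5
  C(4) = 1 + C(3) + C(2) = 1 + 5 + 3 = 9
  C(5) = 1 + C(4) + C(3) = 1 + 9 + 5 = 15
Total calls = C(5) = 15


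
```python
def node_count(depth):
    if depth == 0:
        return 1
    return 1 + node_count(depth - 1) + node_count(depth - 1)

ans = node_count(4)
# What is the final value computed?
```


node_count(4)
= 1 + node_count(3) + node_count(3)
= 1 + 2 * node_count(3)
node_count(k) = 2^(k+1) - 1
node_count(0) = 1
node_count(1) = 3
node_count(2) = 7
node_count(3) = 15
node_count(4) = 31
node_count(4) = 2^5 - 1 = 31


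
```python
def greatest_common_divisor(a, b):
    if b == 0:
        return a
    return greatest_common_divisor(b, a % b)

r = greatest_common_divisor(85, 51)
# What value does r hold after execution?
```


greatest_common_divisor(85, 51)
= greatest_common_divisor(51, 85 % 51) = greatest_common_divisor(51, 34)
= greatest_common_divisor(34, 51 % 34) = greatest_common_divisor(34, 17)
= greatest_common_divisor(17, 34 % 17) = greatest_common_divisor(17, 0)
b == 0, return a = 17


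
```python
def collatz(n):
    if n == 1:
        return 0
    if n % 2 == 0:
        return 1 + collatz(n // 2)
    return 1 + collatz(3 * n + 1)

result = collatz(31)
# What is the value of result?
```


collatz(31)
31 is odd -> 3*31+1 = 94 -> collatz(94)
94 is even -> collatz(47)
47 is odd -> 3*47+1 = 142 -> collatz(142)
142 is even -> collatz(71)
71 is odd -> 3*71+1 = 214 -> collatz(214)
214 is even -> collatz(107)
107 is odd -> 3*107+1 = 322 -> collatz(322)
322 is even -> collatz(161)
161 is odd -> 3*161+1 = 484 -> collatz(484)
484 is even -> collatz(242)
242 is even -> collatz(121)
121 is odd -> 3*121+1 = 364 -> collatz(364)
364 is even -> collatz(182)
182 is even -> collatz(91)
91 is odd -> 3*91+1 = 274 -> collatz(274)
274 is even -> collatz(137)
137 is odd -> 3*137+1 = 412 -> collatz(412)
412 is even -> collatz(206)
206 is even -> collatz(103)
103 is odd -> 3*103+1 = 310 -> collatz(310)
310 is even -> collatz(155)
155 is odd -> 3*155+1 = 466 -> collatz(466)
466 is even -> collatz(233)
233 is odd -> 3*233+1 = 700 -> collatz(700)
700 is even -> collatz(350)
350 is even -> collatz(175)
175 is odd -> 3*175+1 = 526 -> collatz(526)
526 is even -> collatz(263)
263 is odd -> 3*263+1 = 790 -> collatz(790)
790 is even -> collatz(395)
395 is odd -> 3*395+1 = 1186 -> collatz(1186)
1186 is even -> collatz(593)
593 is odd -> 3*593+1 = 1780 -> collatz(1780)
1780 is even -> collatz(890)
890 is even -> collatz(445)
445 is odd -> 3*445+1 = 1336 -> collatz(1336)
1336 is even -> collatz(668)
668 is even -> collatz(334)
334 is even -> collatz(167)
167 is odd -> 3*167+1 = 502 -> collatz(502)
502 is even -> collatz(251)
251 is odd -> 3*251+1 = 754 -> collatz(754)
754 is even -> collatz(377)
377 is odd -> 3*377+1 = 1132 -> collatz(1132)
1132 is even -> collatz(566)
566 is even -> collatz(283)
283 is odd -> 3*283+1 = 850 -> collatz(850)
850 is even -> collatz(425)
425 is odd -> 3*425+1 = 1276 -> collatz(1276)
1276 is even -> collatz(638)
638 is even -> collatz(319)
319 is odd -> 3*319+1 = 958 -> collatz(958)
958 is even -> collatz(479)
479 is odd -> 3*479+1 = 1438 -> collatz(1438)
1438 is even -> collatz(719)
719 is odd -> 3*719+1 = 2158 -> collatz(2158)
2158 is even -> collatz(1079)
1079 is odd -> 3*1079+1 = 3238 -> collatz(3238)
3238 is even -> collatz(1619)
1619 is odd -> 3*1619+1 = 4858 -> collatz(4858)
4858 is even -> collatz(2429)
2429 is odd -> 3*2429+1 = 7288 -> collatz(7288)
7288 is even -> collatz(3644)
3644 is even -> collatz(1822)
1822 is even -> collatz(911)
911 is odd -> 3*911+1 = 2734 -> collatz(2734)
2734 is even -> collatz(1367)
1367 is odd -> 3*1367+1 = 4102 -> collatz(4102)
4102 is even -> collatz(2051)
2051 is odd -> 3*2051+1 = 6154 -> collatz(6154)
6154 is even -> collatz(3077)
3077 is odd -> 3*3077+1 = 9232 -> collatz(9232)
9232 is even -> collatz(4616)
4616 is even -> collatz(2308)
2308 is even -> collatz(1154)
1154 is even -> collatz(577)
577 is odd -> 3*577+1 = 1732 -> collatz(1732)
1732 is even -> collatz(866)
866 is even -> collatz(433)
433 is odd -> 3*433+1 = 1300 -> collatz(1300)
1300 is even -> collatz(650)
650 is even -> collatz(325)
325 is odd -> 3*325+1 = 976 -> collatz(976)
976 is even -> collatz(488)
488 is even -> collatz(244)
244 is even -> collatz(122)
122 is even -> collatz(61)
61 is odd -> 3*61+1 = 184 -> collatz(184)
184 is even -> collatz(92)
92 is even -> collatz(46)
46 is even -> collatz(23)
23 is odd -> 3*23+1 = 70 -> collatz(70)
70 is even -> collatz(35)
35 is odd -> 3*35+1 = 106 -> collatz(106)
106 is even -> collatz(53)
53 is odd -> 3*53+1 = 160 -> collatz(160)
160 is even -> collatz(80)
80 is even -> collatz(40)
40 is even -> collatz(20)
20 is even -> collatz(10)
10 is even -> collatz(5)
5 is odd -> 3*5+1 = 16 -> collatz(16)
16 is even -> collatz(8)
8 is even -> collatz(4)
4 is even -> collatz(2)
2 is even -> collatz(1)
Reached 1 after 106 steps
= 106


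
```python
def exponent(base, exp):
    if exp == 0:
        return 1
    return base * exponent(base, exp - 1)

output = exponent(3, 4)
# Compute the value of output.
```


exponent(3, 4)
= 3 * exponent(3, 3)
= 3 * 3 * exponent(3, 2)
= 3 * 3 * 3 * exponent(3, 1)
= 3 * 3 * 3 * 3 * exponent(3, 0)
= 3 * 3 * 3 * 3 * 1
= 81


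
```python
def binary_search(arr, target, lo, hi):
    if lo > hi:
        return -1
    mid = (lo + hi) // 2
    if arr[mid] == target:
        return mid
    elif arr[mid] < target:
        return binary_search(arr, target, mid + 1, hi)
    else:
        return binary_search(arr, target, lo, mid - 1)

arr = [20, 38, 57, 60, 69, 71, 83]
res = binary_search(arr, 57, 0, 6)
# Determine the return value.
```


binary_search(arr, 57, 0, 6)
lo=0, hi=6, mid=3, arr[mid]=60
60 > 57, search left half
lo=0, hi=2, mid=1, arr[mid]=38
38 < 57, search right half
lo=2, hi=2, mid=2, arr[mid]=57
arr[2] == 57, found at index 2
= 2


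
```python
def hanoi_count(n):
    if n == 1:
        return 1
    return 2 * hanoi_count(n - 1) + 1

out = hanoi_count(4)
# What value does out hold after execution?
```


hanoi_count(4)
= 2 * hanoi_count(3) + 1
= 2 * (2 * hanoi_count(2) + 1) + 1
= 2 * (2 * (2 * hanoi_count(1) + 1) + 1) + 1
Now compute bottom-up:
hanoi_count(1) = 1
hanoi_count(2) = 2 * 1 + 1 = 3
hanoi_count(3) = 2 * 3 + 1 = 7
hanoi_count(4) = 2 * 7 + 1 = 15
= 15


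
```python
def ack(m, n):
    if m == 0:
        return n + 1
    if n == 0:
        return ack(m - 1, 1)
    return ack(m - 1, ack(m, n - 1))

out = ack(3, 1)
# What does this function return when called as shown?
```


ack(3, 1)
= ack(2, ack(3, 0))
First compute ack(3, 0) = 5
= ack(2, 5)
= 13


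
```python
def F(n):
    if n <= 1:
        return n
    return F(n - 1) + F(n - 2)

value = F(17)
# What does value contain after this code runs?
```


F(17)
= F(16) + F(15)
= (F(15) + F(14)) + F(15)
Computing bottom-up: F(0)=0, F(1)=1, F(2)=1, F(3)=2, F(4)=3, F(5)=5, F(6)=8, F(7)=13, F(8)=21, F(9)=34, F(10)=55, F(11)=89, F(12)=144, F(13)=233, F(14)=377, F(15)=610, F(16)=987, F(17)=1597
= 1597


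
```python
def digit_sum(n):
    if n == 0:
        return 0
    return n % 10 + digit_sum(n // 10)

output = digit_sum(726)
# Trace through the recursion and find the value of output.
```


digit_sum(726)
= 6 + digit_sum(72)
= 6 + 2 + digit_sum(7)
= 6 + 2 + 7 + digit_sum(0)
= 6 + 2 + 7 + 0
= 15


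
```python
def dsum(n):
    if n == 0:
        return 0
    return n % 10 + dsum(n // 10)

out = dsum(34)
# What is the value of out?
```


dsum(34)
= 4 + dsum(3)
= 4 + 3 + dsum(0)
= 4 + 3 + 0
= 7


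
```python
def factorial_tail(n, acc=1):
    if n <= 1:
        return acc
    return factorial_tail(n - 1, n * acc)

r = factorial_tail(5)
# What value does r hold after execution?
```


factorial_tail(5, 1)
= factorial_tail(4, 5 * 1) = factorial_tail(4, 5)
= factorial_tail(3, 4 * 5) = factorial_tail(3, 20)
= factorial_tail(2, 3 * 20) = factorial_tail(2, 60)
= factorial_tail(1, 2 * 60) = factorial_tail(1, 120)
n <= 1, return acc = 120


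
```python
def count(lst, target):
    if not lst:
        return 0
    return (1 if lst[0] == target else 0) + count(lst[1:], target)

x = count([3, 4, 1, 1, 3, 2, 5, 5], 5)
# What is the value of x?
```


count([3, 4, 1, 1, 3, 2, 5, 5], 5)
lst[0]=3 != 5: 0 + count([4, 1, 1, 3, 2, 5, 5], 5)
lst[0]=4 != 5: 0 + count([1, 1, 3, 2, 5, 5], 5)
lst[0]=1 != 5: 0 + count([1, 3, 2, 5, 5], 5)
lst[0]=1 != 5: 0 + count([3, 2, 5, 5], 5)
lst[0]=3 != 5: 0 + count([2, 5, 5], 5)
lst[0]=2 != 5: 0 + count([5, 5], 5)
lst[0]=5 == 5: 1 + count([5], 5)
lst[0]=5 == 5: 1 + count([], 5)
= 2


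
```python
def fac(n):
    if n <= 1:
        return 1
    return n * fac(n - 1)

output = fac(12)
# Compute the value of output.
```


fac(12)
= 12 * fac(11)
= 12 * 11 * fac(10)
= 12 * 11 * 10 * fac(9)
= 12 * 11 * 10 * 9 * fac(8)
= 12 * 11 * 10 * 9 * 8 * fac(7)
= 12 * 11 * 10 * 9 * 8 * 7 * fac(6)
= 12 * 11 * 10 * 9 * 8 * 7 * 6 * fac(5)
= 12 * 11 * 10 * 9 * 8 * 7 * 6 * 5 * fac(4)
= 12 * 11 * 10 * 9 * 8 * 7 * 6 * 5 * 4 * fac(3)
= 12 * 11 * 10 * 9 * 8 * 7 * 6 * 5 * 4 * 3 * fac(2)
= 12 * 11 * 10 * 9 * 8 * 7 * 6 * 5 * 4 * 3 * 2 * fac(1)
= 12 * 11 * 10 * 9 * 8 * 7 * 6 * 5 * 4 * 3 * 2 * 1
= 479001600


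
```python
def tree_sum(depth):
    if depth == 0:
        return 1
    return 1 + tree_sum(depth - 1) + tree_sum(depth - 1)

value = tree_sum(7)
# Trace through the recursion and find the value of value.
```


tree_sum(7)
= 1 + tree_sum(6) + tree_sum(6)
= 1 + 2 * tree_sum(6)
tree_sum(k) = 2^(k+1) - 1
tree_sum(0) = 1
tree_sum(1) = 3
tree_sum(2) = 7
tree_sum(3) = 15
tree_sum(4) = 31
tree_sum(7) = 2^8 - 1 = 255
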